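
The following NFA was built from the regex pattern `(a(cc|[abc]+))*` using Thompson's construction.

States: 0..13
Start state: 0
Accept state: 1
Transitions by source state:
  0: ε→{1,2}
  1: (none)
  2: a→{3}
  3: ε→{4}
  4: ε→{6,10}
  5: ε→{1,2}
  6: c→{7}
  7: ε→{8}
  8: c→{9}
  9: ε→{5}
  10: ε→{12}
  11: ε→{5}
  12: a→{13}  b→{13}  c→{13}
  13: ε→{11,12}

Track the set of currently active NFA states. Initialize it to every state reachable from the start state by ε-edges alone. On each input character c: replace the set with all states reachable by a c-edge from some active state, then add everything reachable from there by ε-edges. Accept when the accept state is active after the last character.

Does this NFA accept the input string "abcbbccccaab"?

Answer: ACCEPT

Derivation:
start: ε-closure({0}) = {0,1,2}
'a' @ 1: {3,4,6,10,12}
'b' @ 2: {1,2,5,11,12,13}  ✓accept
'c' @ 3: {1,2,5,11,12,13}  ✓accept
'b' @ 4: {1,2,5,11,12,13}  ✓accept
'b' @ 5: {1,2,5,11,12,13}  ✓accept
'c' @ 6: {1,2,5,11,12,13}  ✓accept
'c' @ 7: {1,2,5,11,12,13}  ✓accept
'c' @ 8: {1,2,5,11,12,13}  ✓accept
'c' @ 9: {1,2,5,11,12,13}  ✓accept
'a' @ 10: {1,2,3,4,5,6,10,11,12,13}  ✓accept
'a' @ 11: {1,2,3,4,5,6,10,11,12,13}  ✓accept
'b' @ 12: {1,2,5,11,12,13}  ✓accept
after full input: {1,2,5,11,12,13}  (accept=1 in)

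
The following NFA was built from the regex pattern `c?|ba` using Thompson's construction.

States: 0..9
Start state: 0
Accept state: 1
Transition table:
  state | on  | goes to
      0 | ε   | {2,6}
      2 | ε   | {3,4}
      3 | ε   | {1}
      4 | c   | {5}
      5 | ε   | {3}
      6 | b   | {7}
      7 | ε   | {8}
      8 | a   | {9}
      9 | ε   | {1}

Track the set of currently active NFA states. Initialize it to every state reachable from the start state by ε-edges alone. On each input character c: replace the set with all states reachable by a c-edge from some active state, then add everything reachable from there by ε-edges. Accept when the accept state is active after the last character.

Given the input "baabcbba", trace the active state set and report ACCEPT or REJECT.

Answer: REJECT

Trace:
S₀ = ε-closure({0}) = {0,1,2,3,4,6}
'b' @ 1: {7,8}
'a' @ 2: {1,9}  (accept∈set)
'a' @ 3: {}  — state set empty
rest 'bcbba' ignored (set empty)
final: {}; accept 1 not in set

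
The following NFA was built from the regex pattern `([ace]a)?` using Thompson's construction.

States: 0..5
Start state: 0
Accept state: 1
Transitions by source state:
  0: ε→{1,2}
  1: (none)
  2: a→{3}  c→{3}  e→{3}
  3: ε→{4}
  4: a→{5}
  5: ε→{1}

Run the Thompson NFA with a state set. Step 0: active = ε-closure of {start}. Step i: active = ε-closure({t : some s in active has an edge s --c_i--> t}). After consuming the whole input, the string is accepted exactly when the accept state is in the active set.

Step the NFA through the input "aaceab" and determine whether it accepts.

Answer: REJECT

Trace:
S₀ = ε-closure({0}) = {0,1,2}
'a' @ 1: {3,4}
'a' @ 2: {1,5}  (accept∈set)
'c' @ 3: {}  — dead — no transitions
rest 'eab' ignored (set empty)
final: {}; accept 1 not in set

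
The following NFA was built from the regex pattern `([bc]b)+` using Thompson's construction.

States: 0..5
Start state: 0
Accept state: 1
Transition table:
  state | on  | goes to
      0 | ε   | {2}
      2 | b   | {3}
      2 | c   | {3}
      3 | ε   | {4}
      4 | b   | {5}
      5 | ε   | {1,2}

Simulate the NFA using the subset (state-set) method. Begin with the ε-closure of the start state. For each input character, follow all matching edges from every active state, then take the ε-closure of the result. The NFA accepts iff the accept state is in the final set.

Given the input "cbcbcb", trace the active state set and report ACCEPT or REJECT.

Answer: ACCEPT

Steps:
S₀ = ε-closure({0}) = {0,2}
'c' @ 1: {3,4}
'b' @ 2: {1,2,5}  ✓accept
'c' @ 3: {3,4}
'b' @ 4: {1,2,5}  ✓accept
'c' @ 5: {3,4}
'b' @ 6: {1,2,5}  ✓accept
final: {1,2,5}; accept 1 in set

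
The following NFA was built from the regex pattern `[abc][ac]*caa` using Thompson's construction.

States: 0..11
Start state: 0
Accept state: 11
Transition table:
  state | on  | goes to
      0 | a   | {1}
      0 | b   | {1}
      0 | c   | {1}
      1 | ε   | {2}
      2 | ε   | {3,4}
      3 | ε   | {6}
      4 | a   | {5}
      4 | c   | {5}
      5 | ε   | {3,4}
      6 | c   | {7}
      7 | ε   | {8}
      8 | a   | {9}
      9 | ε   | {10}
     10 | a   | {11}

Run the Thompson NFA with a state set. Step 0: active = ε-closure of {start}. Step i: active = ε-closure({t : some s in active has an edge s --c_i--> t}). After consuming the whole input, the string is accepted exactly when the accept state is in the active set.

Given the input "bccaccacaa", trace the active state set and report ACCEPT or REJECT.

start: ε-closure({0}) = {0}
'b' @ 1: {1,2,3,4,6}
'c' @ 2: {3,4,5,6,7,8}
'c' @ 3: {3,4,5,6,7,8}
'a' @ 4: {3,4,5,6,9,10}
'c' @ 5: {3,4,5,6,7,8}
'c' @ 6: {3,4,5,6,7,8}
'a' @ 7: {3,4,5,6,9,10}
'c' @ 8: {3,4,5,6,7,8}
'a' @ 9: {3,4,5,6,9,10}
'a' @ 10: {3,4,5,6,11}  ✓accept
after full input: {3,4,5,6,11}  (accept=11 in)

Answer: ACCEPT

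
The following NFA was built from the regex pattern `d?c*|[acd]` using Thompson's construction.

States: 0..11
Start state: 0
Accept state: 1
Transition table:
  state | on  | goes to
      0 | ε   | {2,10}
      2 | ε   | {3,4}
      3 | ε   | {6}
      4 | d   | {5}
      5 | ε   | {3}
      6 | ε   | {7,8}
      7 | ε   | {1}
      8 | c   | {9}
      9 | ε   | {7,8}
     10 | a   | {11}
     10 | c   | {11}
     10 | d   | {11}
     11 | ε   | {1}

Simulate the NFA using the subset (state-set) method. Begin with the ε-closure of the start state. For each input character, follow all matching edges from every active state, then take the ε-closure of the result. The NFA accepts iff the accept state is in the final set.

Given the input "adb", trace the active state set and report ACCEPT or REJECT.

Answer: REJECT

Steps:
initial (ε-close {0}): {0,1,2,3,4,6,7,8,10}
'a' @ 1: {1,11}  ✓accept
'd' @ 2: {}  — state set empty
rest 'b' ignored (set empty)
final: {}; accept 1 not in set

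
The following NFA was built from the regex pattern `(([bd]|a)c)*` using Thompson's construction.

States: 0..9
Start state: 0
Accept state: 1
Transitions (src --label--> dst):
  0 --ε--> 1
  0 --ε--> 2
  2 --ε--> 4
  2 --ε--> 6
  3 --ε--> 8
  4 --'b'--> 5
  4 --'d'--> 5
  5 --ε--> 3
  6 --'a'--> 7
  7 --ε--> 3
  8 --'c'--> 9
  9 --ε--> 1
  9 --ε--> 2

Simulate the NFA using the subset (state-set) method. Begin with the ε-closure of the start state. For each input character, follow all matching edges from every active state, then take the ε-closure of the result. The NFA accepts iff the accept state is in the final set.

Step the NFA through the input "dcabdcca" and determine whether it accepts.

Answer: REJECT

Trace:
S₀ = ε-closure({0}) = {0,1,2,4,6}
'd' @ 1: {3,5,8}
'c' @ 2: {1,2,4,6,9}  [accepting]
'a' @ 3: {3,7,8}
'b' @ 4: {}  — dead — no transitions
rest 'dcca' ignored (set empty)
end set {} — state 1 not in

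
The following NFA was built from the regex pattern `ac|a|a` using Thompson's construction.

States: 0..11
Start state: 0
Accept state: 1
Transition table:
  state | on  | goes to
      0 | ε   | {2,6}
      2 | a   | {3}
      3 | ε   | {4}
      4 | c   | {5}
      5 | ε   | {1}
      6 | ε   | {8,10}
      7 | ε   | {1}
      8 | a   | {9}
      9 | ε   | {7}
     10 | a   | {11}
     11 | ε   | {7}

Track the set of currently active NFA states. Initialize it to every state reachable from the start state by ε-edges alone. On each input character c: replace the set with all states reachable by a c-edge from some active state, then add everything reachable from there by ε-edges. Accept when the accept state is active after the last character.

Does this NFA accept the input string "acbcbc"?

Answer: REJECT

Steps:
initial (ε-close {0}): {0,2,6,8,10}
'a' @ 1: {1,3,4,7,9,11}  [accepting]
'c' @ 2: {1,5}  [accepting]
'b' @ 3: {}  — dead — no transitions
rest 'cbc' ignored (set empty)
after full input: {}  (accept=1 not in)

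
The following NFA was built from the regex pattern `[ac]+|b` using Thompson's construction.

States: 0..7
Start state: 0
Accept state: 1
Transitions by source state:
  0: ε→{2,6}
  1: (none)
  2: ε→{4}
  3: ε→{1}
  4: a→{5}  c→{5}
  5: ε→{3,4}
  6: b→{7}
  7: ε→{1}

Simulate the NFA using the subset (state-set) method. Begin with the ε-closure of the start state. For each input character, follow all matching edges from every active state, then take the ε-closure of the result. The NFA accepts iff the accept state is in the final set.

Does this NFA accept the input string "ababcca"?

S₀ = ε-closure({0}) = {0,2,4,6}
'a' @ 1: {1,3,4,5}  (accept∈set)
'b' @ 2: {}  — state set empty
rest 'abcca' ignored (set empty)
end set {} — state 1 not in

Answer: REJECT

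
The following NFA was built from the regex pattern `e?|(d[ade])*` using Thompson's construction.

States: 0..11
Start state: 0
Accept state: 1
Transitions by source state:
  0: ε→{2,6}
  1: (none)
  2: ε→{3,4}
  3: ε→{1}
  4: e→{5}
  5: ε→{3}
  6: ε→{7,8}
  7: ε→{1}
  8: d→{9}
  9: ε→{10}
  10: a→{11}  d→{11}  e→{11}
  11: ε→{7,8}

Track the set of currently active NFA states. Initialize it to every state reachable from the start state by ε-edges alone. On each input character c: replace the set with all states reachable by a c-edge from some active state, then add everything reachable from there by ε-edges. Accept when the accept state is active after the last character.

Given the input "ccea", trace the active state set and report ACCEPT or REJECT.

Answer: REJECT

Trace:
S₀ = ε-closure({0}) = {0,1,2,3,4,6,7,8}
'c' @ 1: {}  — state set empty
rest 'cea' ignored (set empty)
after full input: {}  (accept=1 not in)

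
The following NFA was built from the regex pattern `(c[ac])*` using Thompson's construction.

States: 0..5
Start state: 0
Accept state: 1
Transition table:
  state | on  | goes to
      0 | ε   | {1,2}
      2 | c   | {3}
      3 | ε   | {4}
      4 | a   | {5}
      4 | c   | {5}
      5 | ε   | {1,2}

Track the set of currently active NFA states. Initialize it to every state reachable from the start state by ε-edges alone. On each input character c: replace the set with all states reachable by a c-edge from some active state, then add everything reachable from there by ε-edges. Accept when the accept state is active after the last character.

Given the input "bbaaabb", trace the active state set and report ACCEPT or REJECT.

S₀ = ε-closure({0}) = {0,1,2}
'b' @ 1: {}  — state set empty
rest 'baaabb' ignored (set empty)
final: {}; accept 1 not in set

Answer: REJECT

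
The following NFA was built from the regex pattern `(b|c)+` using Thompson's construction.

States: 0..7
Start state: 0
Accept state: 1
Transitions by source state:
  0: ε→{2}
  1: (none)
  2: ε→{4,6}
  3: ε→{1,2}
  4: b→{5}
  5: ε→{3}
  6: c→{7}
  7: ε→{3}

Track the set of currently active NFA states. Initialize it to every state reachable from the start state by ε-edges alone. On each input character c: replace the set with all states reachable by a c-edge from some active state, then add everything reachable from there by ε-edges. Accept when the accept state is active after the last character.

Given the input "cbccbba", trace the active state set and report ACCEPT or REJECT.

start: ε-closure({0}) = {0,2,4,6}
'c' @ 1: {1,2,3,4,6,7}  (accept∈set)
'b' @ 2: {1,2,3,4,5,6}  (accept∈set)
'c' @ 3: {1,2,3,4,6,7}  (accept∈set)
'c' @ 4: {1,2,3,4,6,7}  (accept∈set)
'b' @ 5: {1,2,3,4,5,6}  (accept∈set)
'b' @ 6: {1,2,3,4,5,6}  (accept∈set)
'a' @ 7: {}  — state set empty
end set {} — state 1 not in

Answer: REJECT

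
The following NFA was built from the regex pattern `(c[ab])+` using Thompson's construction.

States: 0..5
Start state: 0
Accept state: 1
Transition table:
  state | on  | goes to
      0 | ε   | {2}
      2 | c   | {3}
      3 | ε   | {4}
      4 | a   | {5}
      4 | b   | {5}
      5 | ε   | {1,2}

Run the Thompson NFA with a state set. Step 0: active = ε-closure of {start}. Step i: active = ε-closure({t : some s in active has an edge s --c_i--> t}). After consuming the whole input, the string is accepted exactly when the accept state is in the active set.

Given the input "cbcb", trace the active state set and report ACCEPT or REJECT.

start: ε-closure({0}) = {0,2}
'c' @ 1: {3,4}
'b' @ 2: {1,2,5}  [accepting]
'c' @ 3: {3,4}
'b' @ 4: {1,2,5}  [accepting]
end set {1,2,5} — state 1 in

Answer: ACCEPT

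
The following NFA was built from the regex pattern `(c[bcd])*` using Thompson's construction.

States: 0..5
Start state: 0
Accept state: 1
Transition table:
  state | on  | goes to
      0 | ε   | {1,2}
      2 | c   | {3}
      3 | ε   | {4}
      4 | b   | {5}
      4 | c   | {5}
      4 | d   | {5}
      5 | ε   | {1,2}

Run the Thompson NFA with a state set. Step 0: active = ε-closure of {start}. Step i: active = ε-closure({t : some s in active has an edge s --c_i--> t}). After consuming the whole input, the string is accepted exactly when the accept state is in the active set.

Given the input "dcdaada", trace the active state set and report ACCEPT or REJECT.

Answer: REJECT

Steps:
S₀ = ε-closure({0}) = {0,1,2}
'd' @ 1: {}  — state set empty
rest 'cdaada' ignored (set empty)
after full input: {}  (accept=1 not in)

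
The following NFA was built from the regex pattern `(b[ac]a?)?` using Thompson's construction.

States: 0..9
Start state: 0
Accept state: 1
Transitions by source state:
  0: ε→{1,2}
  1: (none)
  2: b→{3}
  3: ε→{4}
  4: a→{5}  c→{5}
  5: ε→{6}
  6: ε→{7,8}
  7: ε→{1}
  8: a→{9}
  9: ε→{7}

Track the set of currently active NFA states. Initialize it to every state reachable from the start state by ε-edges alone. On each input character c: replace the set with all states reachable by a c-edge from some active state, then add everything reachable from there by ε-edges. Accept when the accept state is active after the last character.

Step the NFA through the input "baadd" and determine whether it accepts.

Answer: REJECT

Derivation:
initial (ε-close {0}): {0,1,2}
'b' @ 1: {3,4}
'a' @ 2: {1,5,6,7,8}  ✓accept
'a' @ 3: {1,7,9}  ✓accept
'd' @ 4: {}  — state set empty
rest 'd' ignored (set empty)
after full input: {}  (accept=1 not in)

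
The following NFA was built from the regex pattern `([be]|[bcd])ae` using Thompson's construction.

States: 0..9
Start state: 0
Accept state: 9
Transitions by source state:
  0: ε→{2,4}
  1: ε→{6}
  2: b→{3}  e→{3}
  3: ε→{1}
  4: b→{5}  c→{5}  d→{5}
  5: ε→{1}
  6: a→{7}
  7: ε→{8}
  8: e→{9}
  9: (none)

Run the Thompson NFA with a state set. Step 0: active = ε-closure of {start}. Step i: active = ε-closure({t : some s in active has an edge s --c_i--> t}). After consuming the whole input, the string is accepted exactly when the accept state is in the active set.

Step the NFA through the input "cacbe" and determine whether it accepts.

Answer: REJECT

Derivation:
S₀ = ε-closure({0}) = {0,2,4}
'c' @ 1: {1,5,6}
'a' @ 2: {7,8}
'c' @ 3: {}  — state set empty
rest 'be' ignored (set empty)
end set {} — state 9 not in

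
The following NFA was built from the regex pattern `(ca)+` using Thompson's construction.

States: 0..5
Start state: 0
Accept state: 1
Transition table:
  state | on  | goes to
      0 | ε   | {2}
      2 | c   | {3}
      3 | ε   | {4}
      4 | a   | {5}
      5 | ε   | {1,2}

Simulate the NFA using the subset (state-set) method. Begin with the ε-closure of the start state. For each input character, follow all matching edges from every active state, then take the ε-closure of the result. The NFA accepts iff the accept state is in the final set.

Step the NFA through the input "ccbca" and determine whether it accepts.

Answer: REJECT

Steps:
S₀ = ε-closure({0}) = {0,2}
'c' @ 1: {3,4}
'c' @ 2: {}  — no active states
rest 'bca' ignored (set empty)
end set {} — state 1 not in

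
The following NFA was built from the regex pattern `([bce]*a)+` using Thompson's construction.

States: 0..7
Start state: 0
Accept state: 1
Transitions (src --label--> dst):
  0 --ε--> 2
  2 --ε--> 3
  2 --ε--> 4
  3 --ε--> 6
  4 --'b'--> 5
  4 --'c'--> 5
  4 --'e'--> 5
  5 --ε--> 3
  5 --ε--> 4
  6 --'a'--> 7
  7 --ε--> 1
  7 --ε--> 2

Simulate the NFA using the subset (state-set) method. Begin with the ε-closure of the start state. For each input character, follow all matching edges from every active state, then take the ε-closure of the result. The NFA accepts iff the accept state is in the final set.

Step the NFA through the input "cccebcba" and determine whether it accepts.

Answer: ACCEPT

Steps:
initial (ε-close {0}): {0,2,3,4,6}
'c' @ 1: {3,4,5,6}
'c' @ 2: {3,4,5,6}
'c' @ 3: {3,4,5,6}
'e' @ 4: {3,4,5,6}
'b' @ 5: {3,4,5,6}
'c' @ 6: {3,4,5,6}
'b' @ 7: {3,4,5,6}
'a' @ 8: {1,2,3,4,6,7}  [accepting]
final: {1,2,3,4,6,7}; accept 1 in set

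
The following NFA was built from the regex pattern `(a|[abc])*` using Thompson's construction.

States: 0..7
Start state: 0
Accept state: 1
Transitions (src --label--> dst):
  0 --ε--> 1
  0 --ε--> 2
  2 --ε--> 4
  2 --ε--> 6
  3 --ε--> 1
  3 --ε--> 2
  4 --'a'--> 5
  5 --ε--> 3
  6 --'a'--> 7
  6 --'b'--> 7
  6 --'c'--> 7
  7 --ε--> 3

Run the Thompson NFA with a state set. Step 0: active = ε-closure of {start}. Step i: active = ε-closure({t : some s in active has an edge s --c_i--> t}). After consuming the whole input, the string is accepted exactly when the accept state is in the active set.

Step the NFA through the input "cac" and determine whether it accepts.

Answer: ACCEPT

Trace:
start: ε-closure({0}) = {0,1,2,4,6}
'c' @ 1: {1,2,3,4,6,7}  ✓accept
'a' @ 2: {1,2,3,4,5,6,7}  ✓accept
'c' @ 3: {1,2,3,4,6,7}  ✓accept
final: {1,2,3,4,6,7}; accept 1 in set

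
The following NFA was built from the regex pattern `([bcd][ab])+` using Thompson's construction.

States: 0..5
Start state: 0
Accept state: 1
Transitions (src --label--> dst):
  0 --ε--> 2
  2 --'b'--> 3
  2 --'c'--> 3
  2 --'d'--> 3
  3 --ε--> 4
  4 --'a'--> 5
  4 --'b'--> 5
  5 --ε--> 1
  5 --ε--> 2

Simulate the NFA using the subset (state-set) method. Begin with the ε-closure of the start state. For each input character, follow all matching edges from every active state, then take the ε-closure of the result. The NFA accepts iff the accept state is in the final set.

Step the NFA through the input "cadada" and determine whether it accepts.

initial (ε-close {0}): {0,2}
'c' @ 1: {3,4}
'a' @ 2: {1,2,5}  (accept∈set)
'd' @ 3: {3,4}
'a' @ 4: {1,2,5}  (accept∈set)
'd' @ 5: {3,4}
'a' @ 6: {1,2,5}  (accept∈set)
end set {1,2,5} — state 1 in

Answer: ACCEPT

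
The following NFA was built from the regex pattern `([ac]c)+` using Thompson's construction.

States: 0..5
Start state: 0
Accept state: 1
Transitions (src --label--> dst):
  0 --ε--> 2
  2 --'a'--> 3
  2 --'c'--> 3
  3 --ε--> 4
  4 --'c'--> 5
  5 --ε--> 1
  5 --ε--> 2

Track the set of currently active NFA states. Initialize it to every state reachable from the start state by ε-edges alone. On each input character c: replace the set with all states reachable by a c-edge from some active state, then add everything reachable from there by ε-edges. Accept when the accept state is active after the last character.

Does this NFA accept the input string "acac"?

S₀ = ε-closure({0}) = {0,2}
'a' @ 1: {3,4}
'c' @ 2: {1,2,5}  ✓accept
'a' @ 3: {3,4}
'c' @ 4: {1,2,5}  ✓accept
final: {1,2,5}; accept 1 in set

Answer: ACCEPT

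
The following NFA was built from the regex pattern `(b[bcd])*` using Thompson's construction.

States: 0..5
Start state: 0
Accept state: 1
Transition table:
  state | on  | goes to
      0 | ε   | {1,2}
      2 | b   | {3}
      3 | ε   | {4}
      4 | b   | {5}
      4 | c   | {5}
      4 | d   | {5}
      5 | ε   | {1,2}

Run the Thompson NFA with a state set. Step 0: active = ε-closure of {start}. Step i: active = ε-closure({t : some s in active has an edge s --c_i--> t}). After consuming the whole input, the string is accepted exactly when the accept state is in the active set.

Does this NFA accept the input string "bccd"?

S₀ = ε-closure({0}) = {0,1,2}
'b' @ 1: {3,4}
'c' @ 2: {1,2,5}  ✓accept
'c' @ 3: {}  — no active states
rest 'd' ignored (set empty)
after full input: {}  (accept=1 not in)

Answer: REJECT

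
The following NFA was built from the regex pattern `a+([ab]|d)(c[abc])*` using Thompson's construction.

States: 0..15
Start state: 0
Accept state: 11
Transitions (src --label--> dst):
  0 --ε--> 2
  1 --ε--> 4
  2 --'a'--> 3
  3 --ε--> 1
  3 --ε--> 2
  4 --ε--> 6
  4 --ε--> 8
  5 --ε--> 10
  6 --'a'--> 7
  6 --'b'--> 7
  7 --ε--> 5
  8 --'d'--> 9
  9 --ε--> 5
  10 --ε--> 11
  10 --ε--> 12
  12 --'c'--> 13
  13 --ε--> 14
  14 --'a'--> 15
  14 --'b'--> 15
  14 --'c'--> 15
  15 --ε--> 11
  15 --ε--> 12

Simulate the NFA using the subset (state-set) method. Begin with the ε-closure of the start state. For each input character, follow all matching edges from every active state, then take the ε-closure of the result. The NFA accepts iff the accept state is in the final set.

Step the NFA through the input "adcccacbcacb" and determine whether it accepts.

S₀ = ε-closure({0}) = {0,2}
'a' @ 1: {1,2,3,4,6,8}
'd' @ 2: {5,9,10,11,12}  (accept∈set)
'c' @ 3: {13,14}
'c' @ 4: {11,12,15}  (accept∈set)
'c' @ 5: {13,14}
'a' @ 6: {11,12,15}  (accept∈set)
'c' @ 7: {13,14}
'b' @ 8: {11,12,15}  (accept∈set)
'c' @ 9: {13,14}
'a' @ 10: {11,12,15}  (accept∈set)
'c' @ 11: {13,14}
'b' @ 12: {11,12,15}  (accept∈set)
end set {11,12,15} — state 11 in

Answer: ACCEPT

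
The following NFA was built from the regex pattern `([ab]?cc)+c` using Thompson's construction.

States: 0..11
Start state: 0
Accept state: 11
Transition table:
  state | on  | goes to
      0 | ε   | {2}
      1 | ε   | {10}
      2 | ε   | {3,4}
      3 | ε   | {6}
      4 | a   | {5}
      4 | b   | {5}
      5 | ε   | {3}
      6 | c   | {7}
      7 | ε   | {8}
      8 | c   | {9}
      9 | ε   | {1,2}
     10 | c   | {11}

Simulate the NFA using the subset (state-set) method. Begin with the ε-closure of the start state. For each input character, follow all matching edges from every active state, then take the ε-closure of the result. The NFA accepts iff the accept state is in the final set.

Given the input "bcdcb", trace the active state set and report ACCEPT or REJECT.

Answer: REJECT

Steps:
initial (ε-close {0}): {0,2,3,4,6}
'b' @ 1: {3,5,6}
'c' @ 2: {7,8}
'd' @ 3: {}  — state set empty
rest 'cb' ignored (set empty)
final: {}; accept 11 not in set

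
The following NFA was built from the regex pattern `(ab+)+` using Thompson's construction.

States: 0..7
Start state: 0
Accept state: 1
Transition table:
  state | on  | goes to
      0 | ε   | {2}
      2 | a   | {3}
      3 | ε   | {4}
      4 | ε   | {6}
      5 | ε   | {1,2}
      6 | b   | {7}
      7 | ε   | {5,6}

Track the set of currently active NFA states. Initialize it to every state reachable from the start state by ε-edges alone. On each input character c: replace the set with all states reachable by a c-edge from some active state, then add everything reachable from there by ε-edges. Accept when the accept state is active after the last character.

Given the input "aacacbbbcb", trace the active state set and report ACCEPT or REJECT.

Answer: REJECT

Steps:
start: ε-closure({0}) = {0,2}
'a' @ 1: {3,4,6}
'a' @ 2: {}  — state set empty
rest 'cacbbbcb' ignored (set empty)
end set {} — state 1 not in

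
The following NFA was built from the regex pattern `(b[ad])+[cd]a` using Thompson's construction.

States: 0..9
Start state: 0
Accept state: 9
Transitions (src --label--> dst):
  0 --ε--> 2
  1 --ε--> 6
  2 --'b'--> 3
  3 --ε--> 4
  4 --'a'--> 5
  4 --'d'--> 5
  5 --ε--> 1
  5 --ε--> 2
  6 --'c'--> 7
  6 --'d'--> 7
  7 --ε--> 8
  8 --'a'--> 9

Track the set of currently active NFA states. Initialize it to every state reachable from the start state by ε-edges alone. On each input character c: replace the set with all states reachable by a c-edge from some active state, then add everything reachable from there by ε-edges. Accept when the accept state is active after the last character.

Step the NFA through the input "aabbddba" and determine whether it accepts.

Answer: REJECT

Steps:
start: ε-closure({0}) = {0,2}
'a' @ 1: {}  — state set empty
rest 'abbddba' ignored (set empty)
after full input: {}  (accept=9 not in)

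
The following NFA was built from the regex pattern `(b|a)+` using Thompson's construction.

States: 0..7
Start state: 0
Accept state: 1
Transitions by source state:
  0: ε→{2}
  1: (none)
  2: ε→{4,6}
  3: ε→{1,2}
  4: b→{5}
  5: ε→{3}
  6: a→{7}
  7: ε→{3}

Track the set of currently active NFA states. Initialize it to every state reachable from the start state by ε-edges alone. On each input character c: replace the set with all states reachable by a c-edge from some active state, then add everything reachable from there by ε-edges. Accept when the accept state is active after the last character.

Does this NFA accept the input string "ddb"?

S₀ = ε-closure({0}) = {0,2,4,6}
'd' @ 1: {}  — state set empty
rest 'db' ignored (set empty)
after full input: {}  (accept=1 not in)

Answer: REJECT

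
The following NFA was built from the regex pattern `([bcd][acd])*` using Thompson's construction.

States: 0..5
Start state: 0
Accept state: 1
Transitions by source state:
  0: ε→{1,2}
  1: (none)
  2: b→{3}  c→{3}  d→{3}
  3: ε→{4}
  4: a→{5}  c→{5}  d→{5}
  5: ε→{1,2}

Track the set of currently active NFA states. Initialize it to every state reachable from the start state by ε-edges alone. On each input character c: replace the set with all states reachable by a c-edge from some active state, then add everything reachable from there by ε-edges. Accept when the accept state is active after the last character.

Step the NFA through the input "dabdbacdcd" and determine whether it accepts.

Answer: ACCEPT

Steps:
S₀ = ε-closure({0}) = {0,1,2}
'd' @ 1: {3,4}
'a' @ 2: {1,2,5}  [accepting]
'b' @ 3: {3,4}
'd' @ 4: {1,2,5}  [accepting]
'b' @ 5: {3,4}
'a' @ 6: {1,2,5}  [accepting]
'c' @ 7: {3,4}
'd' @ 8: {1,2,5}  [accepting]
'c' @ 9: {3,4}
'd' @ 10: {1,2,5}  [accepting]
final: {1,2,5}; accept 1 in set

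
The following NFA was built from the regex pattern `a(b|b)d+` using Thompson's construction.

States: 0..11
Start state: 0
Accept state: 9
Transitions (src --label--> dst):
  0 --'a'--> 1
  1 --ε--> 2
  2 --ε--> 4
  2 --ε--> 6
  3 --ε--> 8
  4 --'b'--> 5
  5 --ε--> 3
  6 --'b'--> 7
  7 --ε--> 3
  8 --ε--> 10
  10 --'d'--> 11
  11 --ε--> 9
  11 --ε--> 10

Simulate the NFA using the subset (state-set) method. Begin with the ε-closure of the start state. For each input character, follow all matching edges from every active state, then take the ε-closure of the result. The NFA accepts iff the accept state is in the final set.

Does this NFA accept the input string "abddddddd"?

Answer: ACCEPT

Derivation:
start: ε-closure({0}) = {0}
'a' @ 1: {1,2,4,6}
'b' @ 2: {3,5,7,8,10}
'd' @ 3: {9,10,11}  [accepting]
'd' @ 4: {9,10,11}  [accepting]
'd' @ 5: {9,10,11}  [accepting]
'd' @ 6: {9,10,11}  [accepting]
'd' @ 7: {9,10,11}  [accepting]
'd' @ 8: {9,10,11}  [accepting]
'd' @ 9: {9,10,11}  [accepting]
after full input: {9,10,11}  (accept=9 in)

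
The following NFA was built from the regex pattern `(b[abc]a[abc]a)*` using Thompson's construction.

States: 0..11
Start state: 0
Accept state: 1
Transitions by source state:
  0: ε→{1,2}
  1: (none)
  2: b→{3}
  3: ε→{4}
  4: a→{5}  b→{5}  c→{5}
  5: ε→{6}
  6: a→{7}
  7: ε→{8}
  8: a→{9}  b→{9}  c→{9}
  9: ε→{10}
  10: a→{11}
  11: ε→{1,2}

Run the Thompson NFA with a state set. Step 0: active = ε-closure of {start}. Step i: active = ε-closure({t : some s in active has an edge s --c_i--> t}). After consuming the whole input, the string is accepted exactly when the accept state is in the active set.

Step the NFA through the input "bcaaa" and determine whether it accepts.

initial (ε-close {0}): {0,1,2}
'b' @ 1: {3,4}
'c' @ 2: {5,6}
'a' @ 3: {7,8}
'a' @ 4: {9,10}
'a' @ 5: {1,2,11}  ✓accept
end set {1,2,11} — state 1 in

Answer: ACCEPT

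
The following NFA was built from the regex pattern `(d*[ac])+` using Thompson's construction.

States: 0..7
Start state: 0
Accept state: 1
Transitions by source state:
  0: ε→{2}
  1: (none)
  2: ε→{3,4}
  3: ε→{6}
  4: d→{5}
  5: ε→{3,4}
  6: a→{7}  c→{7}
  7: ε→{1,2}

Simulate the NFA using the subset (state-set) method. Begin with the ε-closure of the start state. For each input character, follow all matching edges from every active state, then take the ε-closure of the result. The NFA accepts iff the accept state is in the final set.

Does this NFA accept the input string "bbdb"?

Answer: REJECT

Steps:
initial (ε-close {0}): {0,2,3,4,6}
'b' @ 1: {}  — state set empty
rest 'bdb' ignored (set empty)
final: {}; accept 1 not in set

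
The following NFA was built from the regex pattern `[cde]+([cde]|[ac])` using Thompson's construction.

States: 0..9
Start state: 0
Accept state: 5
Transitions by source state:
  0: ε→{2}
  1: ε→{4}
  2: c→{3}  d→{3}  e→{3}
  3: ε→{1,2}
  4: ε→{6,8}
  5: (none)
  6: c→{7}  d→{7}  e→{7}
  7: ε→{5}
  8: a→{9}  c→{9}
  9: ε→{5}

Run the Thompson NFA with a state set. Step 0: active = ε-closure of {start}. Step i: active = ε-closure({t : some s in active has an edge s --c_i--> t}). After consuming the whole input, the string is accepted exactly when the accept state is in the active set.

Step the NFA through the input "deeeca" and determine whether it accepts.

start: ε-closure({0}) = {0,2}
'd' @ 1: {1,2,3,4,6,8}
'e' @ 2: {1,2,3,4,5,6,7,8}  (accept∈set)
'e' @ 3: {1,2,3,4,5,6,7,8}  (accept∈set)
'e' @ 4: {1,2,3,4,5,6,7,8}  (accept∈set)
'c' @ 5: {1,2,3,4,5,6,7,8,9}  (accept∈set)
'a' @ 6: {5,9}  (accept∈set)
final: {5,9}; accept 5 in set

Answer: ACCEPT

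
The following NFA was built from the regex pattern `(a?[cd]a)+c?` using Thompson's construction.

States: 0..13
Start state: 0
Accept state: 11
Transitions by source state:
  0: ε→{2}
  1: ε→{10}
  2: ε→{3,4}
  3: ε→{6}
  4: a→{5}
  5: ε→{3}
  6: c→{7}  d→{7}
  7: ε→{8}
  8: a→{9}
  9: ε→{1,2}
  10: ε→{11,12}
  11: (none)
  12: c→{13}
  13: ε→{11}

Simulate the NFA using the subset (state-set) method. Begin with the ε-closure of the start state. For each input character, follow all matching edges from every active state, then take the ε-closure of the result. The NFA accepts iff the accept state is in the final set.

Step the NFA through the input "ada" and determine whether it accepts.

Answer: ACCEPT

Trace:
start: ε-closure({0}) = {0,2,3,4,6}
'a' @ 1: {3,5,6}
'd' @ 2: {7,8}
'a' @ 3: {1,2,3,4,6,9,10,11,12}  ✓accept
final: {1,2,3,4,6,9,10,11,12}; accept 11 in set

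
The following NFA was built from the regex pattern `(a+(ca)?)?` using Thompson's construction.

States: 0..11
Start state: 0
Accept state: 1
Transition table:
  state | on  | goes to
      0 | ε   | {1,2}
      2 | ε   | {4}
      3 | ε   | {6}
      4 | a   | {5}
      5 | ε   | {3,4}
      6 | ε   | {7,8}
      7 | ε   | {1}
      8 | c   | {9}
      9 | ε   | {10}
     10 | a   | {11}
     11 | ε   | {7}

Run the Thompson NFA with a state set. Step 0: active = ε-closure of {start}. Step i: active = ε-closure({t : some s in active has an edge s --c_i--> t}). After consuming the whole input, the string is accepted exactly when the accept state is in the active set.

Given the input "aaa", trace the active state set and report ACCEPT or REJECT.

S₀ = ε-closure({0}) = {0,1,2,4}
'a' @ 1: {1,3,4,5,6,7,8}  [accepting]
'a' @ 2: {1,3,4,5,6,7,8}  [accepting]
'a' @ 3: {1,3,4,5,6,7,8}  [accepting]
final: {1,3,4,5,6,7,8}; accept 1 in set

Answer: ACCEPT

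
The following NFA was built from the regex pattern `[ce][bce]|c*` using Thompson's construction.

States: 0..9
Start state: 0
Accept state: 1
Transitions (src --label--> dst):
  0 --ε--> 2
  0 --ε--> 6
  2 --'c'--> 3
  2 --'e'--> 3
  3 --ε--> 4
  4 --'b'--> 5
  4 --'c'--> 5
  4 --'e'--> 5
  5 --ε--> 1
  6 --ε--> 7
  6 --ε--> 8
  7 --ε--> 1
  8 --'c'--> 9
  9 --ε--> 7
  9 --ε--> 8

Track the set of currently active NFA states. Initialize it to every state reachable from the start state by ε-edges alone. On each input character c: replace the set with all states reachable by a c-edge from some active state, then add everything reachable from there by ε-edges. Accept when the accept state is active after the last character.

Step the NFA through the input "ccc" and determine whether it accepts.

start: ε-closure({0}) = {0,1,2,6,7,8}
'c' @ 1: {1,3,4,7,8,9}  ✓accept
'c' @ 2: {1,5,7,8,9}  ✓accept
'c' @ 3: {1,7,8,9}  ✓accept
end set {1,7,8,9} — state 1 in

Answer: ACCEPT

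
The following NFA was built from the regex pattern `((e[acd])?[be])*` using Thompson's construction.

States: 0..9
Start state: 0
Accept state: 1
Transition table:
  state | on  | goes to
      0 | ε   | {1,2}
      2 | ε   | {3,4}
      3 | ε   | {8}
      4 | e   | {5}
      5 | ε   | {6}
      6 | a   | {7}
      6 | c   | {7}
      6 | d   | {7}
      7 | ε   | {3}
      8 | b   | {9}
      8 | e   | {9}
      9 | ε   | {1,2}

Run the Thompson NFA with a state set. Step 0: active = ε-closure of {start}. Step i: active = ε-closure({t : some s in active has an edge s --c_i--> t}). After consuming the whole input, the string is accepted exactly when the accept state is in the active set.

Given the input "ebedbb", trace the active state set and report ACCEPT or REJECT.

Answer: ACCEPT

Trace:
S₀ = ε-closure({0}) = {0,1,2,3,4,8}
'e' @ 1: {1,2,3,4,5,6,8,9}  (accept∈set)
'b' @ 2: {1,2,3,4,8,9}  (accept∈set)
'e' @ 3: {1,2,3,4,5,6,8,9}  (accept∈set)
'd' @ 4: {3,7,8}
'b' @ 5: {1,2,3,4,8,9}  (accept∈set)
'b' @ 6: {1,2,3,4,8,9}  (accept∈set)
after full input: {1,2,3,4,8,9}  (accept=1 in)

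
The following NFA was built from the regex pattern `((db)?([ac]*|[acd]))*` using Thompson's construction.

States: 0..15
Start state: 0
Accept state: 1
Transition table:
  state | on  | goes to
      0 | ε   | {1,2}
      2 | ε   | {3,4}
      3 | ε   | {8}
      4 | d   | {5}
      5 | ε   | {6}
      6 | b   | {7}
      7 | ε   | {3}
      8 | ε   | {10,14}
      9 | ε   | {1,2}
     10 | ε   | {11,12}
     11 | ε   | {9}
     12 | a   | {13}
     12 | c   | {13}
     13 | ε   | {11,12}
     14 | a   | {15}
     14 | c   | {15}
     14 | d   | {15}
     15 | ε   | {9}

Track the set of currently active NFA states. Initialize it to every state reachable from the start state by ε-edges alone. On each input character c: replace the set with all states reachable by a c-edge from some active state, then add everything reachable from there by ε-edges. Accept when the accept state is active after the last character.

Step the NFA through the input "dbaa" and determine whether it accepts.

initial (ε-close {0}): {0,1,2,3,4,8,9,10,11,12,14}
'd' @ 1: {1,2,3,4,5,6,8,9,10,11,12,14,15}  [accepting]
'b' @ 2: {1,2,3,4,7,8,9,10,11,12,14}  [accepting]
'a' @ 3: {1,2,3,4,8,9,10,11,12,13,14,15}  [accepting]
'a' @ 4: {1,2,3,4,8,9,10,11,12,13,14,15}  [accepting]
after full input: {1,2,3,4,8,9,10,11,12,13,14,15}  (accept=1 in)

Answer: ACCEPT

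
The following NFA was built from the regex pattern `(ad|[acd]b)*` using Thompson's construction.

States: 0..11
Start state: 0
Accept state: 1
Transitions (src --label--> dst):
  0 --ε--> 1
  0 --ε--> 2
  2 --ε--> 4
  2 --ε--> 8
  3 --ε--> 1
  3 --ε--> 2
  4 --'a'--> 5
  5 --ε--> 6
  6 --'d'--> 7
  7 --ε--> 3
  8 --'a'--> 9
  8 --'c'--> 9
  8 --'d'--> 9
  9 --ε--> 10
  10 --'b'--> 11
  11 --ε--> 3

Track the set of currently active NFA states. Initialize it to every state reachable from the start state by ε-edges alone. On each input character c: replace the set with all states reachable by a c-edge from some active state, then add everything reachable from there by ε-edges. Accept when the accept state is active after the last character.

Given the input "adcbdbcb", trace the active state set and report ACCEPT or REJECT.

Answer: ACCEPT

Derivation:
S₀ = ε-closure({0}) = {0,1,2,4,8}
'a' @ 1: {5,6,9,10}
'd' @ 2: {1,2,3,4,7,8}  (accept∈set)
'c' @ 3: {9,10}
'b' @ 4: {1,2,3,4,8,11}  (accept∈set)
'd' @ 5: {9,10}
'b' @ 6: {1,2,3,4,8,11}  (accept∈set)
'c' @ 7: {9,10}
'b' @ 8: {1,2,3,4,8,11}  (accept∈set)
end set {1,2,3,4,8,11} — state 1 in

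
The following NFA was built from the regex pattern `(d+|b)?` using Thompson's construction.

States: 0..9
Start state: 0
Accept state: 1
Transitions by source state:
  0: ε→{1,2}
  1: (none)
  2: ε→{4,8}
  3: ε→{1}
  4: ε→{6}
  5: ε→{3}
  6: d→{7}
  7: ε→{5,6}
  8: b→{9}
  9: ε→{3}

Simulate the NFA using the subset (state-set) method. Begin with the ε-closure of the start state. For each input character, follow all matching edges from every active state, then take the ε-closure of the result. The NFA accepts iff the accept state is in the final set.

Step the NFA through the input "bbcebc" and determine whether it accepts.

initial (ε-close {0}): {0,1,2,4,6,8}
'b' @ 1: {1,3,9}  (accept∈set)
'b' @ 2: {}  — dead — no transitions
rest 'cebc' ignored (set empty)
after full input: {}  (accept=1 not in)

Answer: REJECT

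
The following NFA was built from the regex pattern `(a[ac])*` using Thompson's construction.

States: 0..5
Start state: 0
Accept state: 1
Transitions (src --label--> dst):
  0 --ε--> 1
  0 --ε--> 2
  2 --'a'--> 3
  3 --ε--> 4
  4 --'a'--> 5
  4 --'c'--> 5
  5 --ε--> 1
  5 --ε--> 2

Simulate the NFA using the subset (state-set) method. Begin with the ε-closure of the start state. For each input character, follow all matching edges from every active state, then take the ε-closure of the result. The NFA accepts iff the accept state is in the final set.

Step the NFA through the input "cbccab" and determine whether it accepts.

Answer: REJECT

Trace:
initial (ε-close {0}): {0,1,2}
'c' @ 1: {}  — state set empty
rest 'bccab' ignored (set empty)
after full input: {}  (accept=1 not in)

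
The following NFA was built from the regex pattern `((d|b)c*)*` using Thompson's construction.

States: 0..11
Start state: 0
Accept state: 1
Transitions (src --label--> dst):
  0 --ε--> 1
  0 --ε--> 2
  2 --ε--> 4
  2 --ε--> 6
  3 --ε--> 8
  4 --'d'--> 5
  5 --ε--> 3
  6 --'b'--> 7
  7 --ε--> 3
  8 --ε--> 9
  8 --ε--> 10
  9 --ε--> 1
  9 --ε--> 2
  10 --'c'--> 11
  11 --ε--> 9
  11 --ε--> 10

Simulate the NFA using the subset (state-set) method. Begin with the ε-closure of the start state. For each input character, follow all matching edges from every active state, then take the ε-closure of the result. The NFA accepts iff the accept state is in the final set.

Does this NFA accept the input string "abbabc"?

Answer: REJECT

Derivation:
S₀ = ε-closure({0}) = {0,1,2,4,6}
'a' @ 1: {}  — state set empty
rest 'bbabc' ignored (set empty)
end set {} — state 1 not in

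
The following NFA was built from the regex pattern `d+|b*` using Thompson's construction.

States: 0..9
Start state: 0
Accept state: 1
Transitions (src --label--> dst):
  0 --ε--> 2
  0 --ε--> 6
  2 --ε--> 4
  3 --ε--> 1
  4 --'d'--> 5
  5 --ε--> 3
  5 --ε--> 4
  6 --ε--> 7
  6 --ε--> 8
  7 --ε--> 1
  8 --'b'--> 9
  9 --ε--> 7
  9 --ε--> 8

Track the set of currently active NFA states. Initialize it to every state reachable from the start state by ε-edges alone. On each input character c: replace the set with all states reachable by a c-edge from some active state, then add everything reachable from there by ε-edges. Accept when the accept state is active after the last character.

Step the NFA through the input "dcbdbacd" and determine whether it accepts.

S₀ = ε-closure({0}) = {0,1,2,4,6,7,8}
'd' @ 1: {1,3,4,5}  (accept∈set)
'c' @ 2: {}  — dead — no transitions
rest 'bdbacd' ignored (set empty)
after full input: {}  (accept=1 not in)

Answer: REJECT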